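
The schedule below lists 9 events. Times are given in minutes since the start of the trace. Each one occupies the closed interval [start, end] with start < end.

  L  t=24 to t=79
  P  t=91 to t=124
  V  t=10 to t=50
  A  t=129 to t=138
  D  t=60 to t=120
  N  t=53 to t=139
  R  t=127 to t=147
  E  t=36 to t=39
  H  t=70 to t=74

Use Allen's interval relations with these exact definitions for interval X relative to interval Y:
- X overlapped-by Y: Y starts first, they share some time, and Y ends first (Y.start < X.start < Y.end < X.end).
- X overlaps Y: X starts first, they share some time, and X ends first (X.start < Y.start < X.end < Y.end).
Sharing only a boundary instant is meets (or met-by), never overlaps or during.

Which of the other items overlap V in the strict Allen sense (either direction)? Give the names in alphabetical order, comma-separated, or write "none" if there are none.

Target V = [t=10, t=50].
A [t=129, t=138] → after → no.
D [t=60, t=120] → after → no.
E [t=36, t=39] → during → no.
H [t=70, t=74] → after → no.
L [t=24, t=79] → overlapped-by → yes.
N [t=53, t=139] → after → no.
P [t=91, t=124] → after → no.
R [t=127, t=147] → after → no.
Result: L.

L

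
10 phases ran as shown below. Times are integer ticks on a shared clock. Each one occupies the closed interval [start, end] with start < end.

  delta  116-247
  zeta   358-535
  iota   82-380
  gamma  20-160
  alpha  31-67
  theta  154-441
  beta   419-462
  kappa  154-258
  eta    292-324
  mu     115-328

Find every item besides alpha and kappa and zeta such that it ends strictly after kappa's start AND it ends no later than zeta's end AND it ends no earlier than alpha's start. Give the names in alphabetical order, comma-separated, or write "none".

Conditions: its end is strictly after kappa's start (X.end > 154) AND its end is no later than zeta's end (X.end <= 535) AND its end is no earlier than alpha's start (X.end >= 31).
beta: end 462 > 154? ✓; end 462 <= 535? ✓; end 462 >= 31? ✓ → yes.
delta: end 247 > 154? ✓; end 247 <= 535? ✓; end 247 >= 31? ✓ → yes.
eta: end 324 > 154? ✓; end 324 <= 535? ✓; end 324 >= 31? ✓ → yes.
gamma: end 160 > 154? ✓; end 160 <= 535? ✓; end 160 >= 31? ✓ → yes.
iota: end 380 > 154? ✓; end 380 <= 535? ✓; end 380 >= 31? ✓ → yes.
mu: end 328 > 154? ✓; end 328 <= 535? ✓; end 328 >= 31? ✓ → yes.
theta: end 441 > 154? ✓; end 441 <= 535? ✓; end 441 >= 31? ✓ → yes.
Result: beta, delta, eta, gamma, iota, mu, theta.

beta, delta, eta, gamma, iota, mu, theta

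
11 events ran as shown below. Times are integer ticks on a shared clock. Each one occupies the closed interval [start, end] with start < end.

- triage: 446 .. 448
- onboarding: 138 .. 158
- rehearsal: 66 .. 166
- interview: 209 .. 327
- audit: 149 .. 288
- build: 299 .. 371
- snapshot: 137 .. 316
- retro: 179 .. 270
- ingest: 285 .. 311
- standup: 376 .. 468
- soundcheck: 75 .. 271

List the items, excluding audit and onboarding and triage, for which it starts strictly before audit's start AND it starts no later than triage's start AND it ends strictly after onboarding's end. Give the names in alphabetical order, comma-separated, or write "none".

rehearsal, snapshot, soundcheck

Conditions: its start is strictly before audit's start (X.start < 149) AND its start is no later than triage's start (X.start <= 446) AND its end is strictly after onboarding's end (X.end > 158).
build: start 299 < 149? ✗; start 299 <= 446? ✓; end 371 > 158? ✓ → no.
ingest: start 285 < 149? ✗; start 285 <= 446? ✓; end 311 > 158? ✓ → no.
interview: start 209 < 149? ✗; start 209 <= 446? ✓; end 327 > 158? ✓ → no.
rehearsal: start 66 < 149? ✓; start 66 <= 446? ✓; end 166 > 158? ✓ → yes.
retro: start 179 < 149? ✗; start 179 <= 446? ✓; end 270 > 158? ✓ → no.
snapshot: start 137 < 149? ✓; start 137 <= 446? ✓; end 316 > 158? ✓ → yes.
soundcheck: start 75 < 149? ✓; start 75 <= 446? ✓; end 271 > 158? ✓ → yes.
standup: start 376 < 149? ✗; start 376 <= 446? ✓; end 468 > 158? ✓ → no.
Result: rehearsal, snapshot, soundcheck.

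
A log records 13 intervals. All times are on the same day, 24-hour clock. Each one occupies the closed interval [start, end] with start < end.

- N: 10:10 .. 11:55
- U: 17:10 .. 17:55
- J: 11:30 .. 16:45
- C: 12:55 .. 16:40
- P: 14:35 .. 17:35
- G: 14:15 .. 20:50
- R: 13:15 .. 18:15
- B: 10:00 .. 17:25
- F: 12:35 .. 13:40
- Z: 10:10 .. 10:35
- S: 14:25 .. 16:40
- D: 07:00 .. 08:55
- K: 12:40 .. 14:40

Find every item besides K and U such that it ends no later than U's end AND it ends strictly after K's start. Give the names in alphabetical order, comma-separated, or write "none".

B, C, F, J, P, S

Conditions: its end is no later than U's end (X.end <= 17:55) AND its end is strictly after K's start (X.end > 12:40).
B: end 17:25 <= 17:55? ✓; end 17:25 > 12:40? ✓ → yes.
C: end 16:40 <= 17:55? ✓; end 16:40 > 12:40? ✓ → yes.
D: end 08:55 <= 17:55? ✓; end 08:55 > 12:40? ✗ → no.
F: end 13:40 <= 17:55? ✓; end 13:40 > 12:40? ✓ → yes.
G: end 20:50 <= 17:55? ✗; end 20:50 > 12:40? ✓ → no.
J: end 16:45 <= 17:55? ✓; end 16:45 > 12:40? ✓ → yes.
N: end 11:55 <= 17:55? ✓; end 11:55 > 12:40? ✗ → no.
P: end 17:35 <= 17:55? ✓; end 17:35 > 12:40? ✓ → yes.
R: end 18:15 <= 17:55? ✗; end 18:15 > 12:40? ✓ → no.
S: end 16:40 <= 17:55? ✓; end 16:40 > 12:40? ✓ → yes.
Z: end 10:35 <= 17:55? ✓; end 10:35 > 12:40? ✗ → no.
Result: B, C, F, J, P, S.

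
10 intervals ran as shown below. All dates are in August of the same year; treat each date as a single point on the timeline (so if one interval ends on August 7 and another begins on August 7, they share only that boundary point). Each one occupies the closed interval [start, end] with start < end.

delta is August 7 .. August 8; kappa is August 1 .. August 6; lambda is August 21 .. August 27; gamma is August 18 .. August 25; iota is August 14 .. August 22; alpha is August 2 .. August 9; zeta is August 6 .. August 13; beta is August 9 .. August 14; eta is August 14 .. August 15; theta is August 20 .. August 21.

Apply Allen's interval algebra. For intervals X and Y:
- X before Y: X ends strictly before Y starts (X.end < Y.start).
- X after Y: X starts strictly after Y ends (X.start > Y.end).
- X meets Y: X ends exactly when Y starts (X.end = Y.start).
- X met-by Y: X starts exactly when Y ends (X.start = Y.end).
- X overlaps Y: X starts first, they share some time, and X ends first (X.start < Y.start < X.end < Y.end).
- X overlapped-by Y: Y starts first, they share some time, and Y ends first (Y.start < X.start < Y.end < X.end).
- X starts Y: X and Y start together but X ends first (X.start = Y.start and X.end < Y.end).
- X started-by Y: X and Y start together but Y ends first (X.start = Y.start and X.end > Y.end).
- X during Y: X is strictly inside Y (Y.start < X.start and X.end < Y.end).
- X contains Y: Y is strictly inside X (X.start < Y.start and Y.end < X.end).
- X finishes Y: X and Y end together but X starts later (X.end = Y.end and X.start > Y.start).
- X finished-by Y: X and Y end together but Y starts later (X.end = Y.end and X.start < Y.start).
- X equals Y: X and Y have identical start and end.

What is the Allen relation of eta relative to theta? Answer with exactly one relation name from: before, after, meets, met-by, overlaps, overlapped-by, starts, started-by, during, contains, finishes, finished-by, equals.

eta = [August 14, August 15]; theta = [August 20, August 21].
Compare endpoints: eta.start < theta.start, eta.start < theta.end, eta.end < theta.start, eta.end < theta.end.
That pattern is 'before'.

before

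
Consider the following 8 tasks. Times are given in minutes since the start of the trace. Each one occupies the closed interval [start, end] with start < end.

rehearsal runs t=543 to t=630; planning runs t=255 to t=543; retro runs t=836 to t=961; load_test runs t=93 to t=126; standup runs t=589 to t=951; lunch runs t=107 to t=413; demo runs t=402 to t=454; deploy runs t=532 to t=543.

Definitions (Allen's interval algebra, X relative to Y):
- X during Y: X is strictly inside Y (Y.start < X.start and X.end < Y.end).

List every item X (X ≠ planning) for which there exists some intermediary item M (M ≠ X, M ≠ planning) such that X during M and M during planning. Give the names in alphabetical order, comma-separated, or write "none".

none

Target planning = [t=255, t=543].
Intermediaries M with M during planning: demo.
Via demo — items with X during demo: none.
Union: none.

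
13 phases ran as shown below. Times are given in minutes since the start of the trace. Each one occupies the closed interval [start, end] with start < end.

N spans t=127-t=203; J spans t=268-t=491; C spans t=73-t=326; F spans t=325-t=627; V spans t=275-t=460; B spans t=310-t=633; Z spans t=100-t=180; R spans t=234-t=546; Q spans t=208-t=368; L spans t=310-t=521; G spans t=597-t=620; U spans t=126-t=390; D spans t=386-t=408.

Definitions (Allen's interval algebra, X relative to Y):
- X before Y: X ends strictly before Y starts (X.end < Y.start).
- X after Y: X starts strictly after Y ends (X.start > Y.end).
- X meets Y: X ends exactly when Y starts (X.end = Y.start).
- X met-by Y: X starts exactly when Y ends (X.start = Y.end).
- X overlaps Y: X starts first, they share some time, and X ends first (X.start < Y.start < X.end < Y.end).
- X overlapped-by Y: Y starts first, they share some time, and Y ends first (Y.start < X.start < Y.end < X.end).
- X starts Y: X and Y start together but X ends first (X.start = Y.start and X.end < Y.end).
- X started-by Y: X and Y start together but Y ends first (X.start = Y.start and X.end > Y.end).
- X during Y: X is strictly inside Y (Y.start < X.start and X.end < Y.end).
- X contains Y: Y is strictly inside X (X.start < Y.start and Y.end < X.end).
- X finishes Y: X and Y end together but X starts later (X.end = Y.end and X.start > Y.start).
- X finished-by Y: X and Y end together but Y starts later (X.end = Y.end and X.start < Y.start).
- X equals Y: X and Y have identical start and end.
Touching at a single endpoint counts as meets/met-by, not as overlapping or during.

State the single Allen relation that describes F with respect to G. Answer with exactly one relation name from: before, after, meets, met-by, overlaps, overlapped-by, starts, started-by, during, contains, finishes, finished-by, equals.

F = [t=325, t=627]; G = [t=597, t=620].
Compare endpoints: F.start < G.start, F.start < G.end, F.end > G.start, F.end > G.end.
That pattern is 'contains'.

contains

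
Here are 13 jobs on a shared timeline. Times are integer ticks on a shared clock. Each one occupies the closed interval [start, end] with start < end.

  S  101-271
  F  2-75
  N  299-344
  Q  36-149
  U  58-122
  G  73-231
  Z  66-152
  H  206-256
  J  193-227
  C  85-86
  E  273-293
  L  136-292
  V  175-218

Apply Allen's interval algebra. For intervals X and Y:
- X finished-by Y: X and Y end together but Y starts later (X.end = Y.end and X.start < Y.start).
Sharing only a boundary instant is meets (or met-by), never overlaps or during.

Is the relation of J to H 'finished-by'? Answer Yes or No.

No

J = [193, 227], H = [206, 256].
Actual relation of J to H: overlaps.
Asked whether 'finished-by' holds → No.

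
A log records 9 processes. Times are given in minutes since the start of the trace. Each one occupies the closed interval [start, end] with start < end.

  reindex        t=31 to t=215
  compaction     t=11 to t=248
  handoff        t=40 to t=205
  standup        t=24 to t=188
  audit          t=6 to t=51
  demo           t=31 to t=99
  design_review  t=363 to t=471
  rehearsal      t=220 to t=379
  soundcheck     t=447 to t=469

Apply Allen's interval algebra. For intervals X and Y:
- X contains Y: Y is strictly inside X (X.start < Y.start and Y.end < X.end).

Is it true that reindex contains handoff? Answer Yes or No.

reindex = [t=31, t=215], handoff = [t=40, t=205].
Actual relation of reindex to handoff: contains.
Asked whether 'contains' holds → Yes.

Yes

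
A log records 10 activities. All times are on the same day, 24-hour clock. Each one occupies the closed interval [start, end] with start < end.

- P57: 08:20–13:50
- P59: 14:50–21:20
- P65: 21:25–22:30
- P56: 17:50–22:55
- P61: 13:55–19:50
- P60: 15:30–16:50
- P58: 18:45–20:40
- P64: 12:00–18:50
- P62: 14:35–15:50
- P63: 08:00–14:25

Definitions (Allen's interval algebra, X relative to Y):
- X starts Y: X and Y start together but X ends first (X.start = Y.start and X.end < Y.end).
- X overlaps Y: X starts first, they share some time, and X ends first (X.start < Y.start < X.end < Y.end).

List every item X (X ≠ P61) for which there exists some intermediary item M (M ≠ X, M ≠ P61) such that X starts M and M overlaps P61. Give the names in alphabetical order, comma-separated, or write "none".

Target P61 = [13:55, 19:50].
Intermediaries M with M overlaps P61: P63, P64.
Via P63 — items with X starts P63: none.
Via P64 — items with X starts P64: none.
Union: none.

none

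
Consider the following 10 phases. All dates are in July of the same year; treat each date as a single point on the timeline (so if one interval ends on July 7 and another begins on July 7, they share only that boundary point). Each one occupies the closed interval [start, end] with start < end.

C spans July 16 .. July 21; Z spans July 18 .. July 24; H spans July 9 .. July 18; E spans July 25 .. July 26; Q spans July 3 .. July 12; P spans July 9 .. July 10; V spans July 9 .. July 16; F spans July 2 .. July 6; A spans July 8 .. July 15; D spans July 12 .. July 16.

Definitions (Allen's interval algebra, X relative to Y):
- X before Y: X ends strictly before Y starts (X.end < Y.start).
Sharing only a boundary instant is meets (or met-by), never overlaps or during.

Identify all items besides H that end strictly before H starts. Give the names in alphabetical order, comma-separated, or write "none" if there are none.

Target H = [July 9, July 18].
A [July 8, July 15] → overlaps → no.
C [July 16, July 21] → overlapped-by → no.
D [July 12, July 16] → during → no.
E [July 25, July 26] → after → no.
F [July 2, July 6] → before → yes.
P [July 9, July 10] → starts → no.
Q [July 3, July 12] → overlaps → no.
V [July 9, July 16] → starts → no.
Z [July 18, July 24] → met-by → no.
Result: F.

F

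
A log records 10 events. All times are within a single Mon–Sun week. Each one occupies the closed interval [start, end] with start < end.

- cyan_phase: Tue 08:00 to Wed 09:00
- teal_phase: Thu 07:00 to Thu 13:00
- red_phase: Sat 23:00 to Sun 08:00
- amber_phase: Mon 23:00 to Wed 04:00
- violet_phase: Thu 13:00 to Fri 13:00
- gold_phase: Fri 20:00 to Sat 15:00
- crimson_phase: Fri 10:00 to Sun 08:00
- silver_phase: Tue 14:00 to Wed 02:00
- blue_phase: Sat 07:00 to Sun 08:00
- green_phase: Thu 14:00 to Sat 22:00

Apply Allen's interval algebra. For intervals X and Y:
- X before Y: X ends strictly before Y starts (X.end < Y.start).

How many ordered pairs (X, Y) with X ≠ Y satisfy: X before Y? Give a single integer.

31

Checking all 90 ordered pairs for relation 'before'; matching pairs in alphabetical order:
(amber_phase, blue_phase): amber_phase before blue_phase ✓
(amber_phase, crimson_phase): amber_phase before crimson_phase ✓
(amber_phase, gold_phase): amber_phase before gold_phase ✓
(amber_phase, green_phase): amber_phase before green_phase ✓
(amber_phase, red_phase): amber_phase before red_phase ✓
(amber_phase, teal_phase): amber_phase before teal_phase ✓
(amber_phase, violet_phase): amber_phase before violet_phase ✓
(cyan_phase, blue_phase): cyan_phase before blue_phase ✓
(cyan_phase, crimson_phase): cyan_phase before crimson_phase ✓
(cyan_phase, gold_phase): cyan_phase before gold_phase ✓
(cyan_phase, green_phase): cyan_phase before green_phase ✓
(cyan_phase, red_phase): cyan_phase before red_phase ✓
(cyan_phase, teal_phase): cyan_phase before teal_phase ✓
(cyan_phase, violet_phase): cyan_phase before violet_phase ✓
(gold_phase, red_phase): gold_phase before red_phase ✓
(green_phase, red_phase): green_phase before red_phase ✓
(silver_phase, blue_phase): silver_phase before blue_phase ✓
(silver_phase, crimson_phase): silver_phase before crimson_phase ✓
(silver_phase, gold_phase): silver_phase before gold_phase ✓
(silver_phase, green_phase): silver_phase before green_phase ✓
(silver_phase, red_phase): silver_phase before red_phase ✓
(silver_phase, teal_phase): silver_phase before teal_phase ✓
(silver_phase, violet_phase): silver_phase before violet_phase ✓
(teal_phase, blue_phase): teal_phase before blue_phase ✓
... plus 7 further pairs not listed.
Count: 31.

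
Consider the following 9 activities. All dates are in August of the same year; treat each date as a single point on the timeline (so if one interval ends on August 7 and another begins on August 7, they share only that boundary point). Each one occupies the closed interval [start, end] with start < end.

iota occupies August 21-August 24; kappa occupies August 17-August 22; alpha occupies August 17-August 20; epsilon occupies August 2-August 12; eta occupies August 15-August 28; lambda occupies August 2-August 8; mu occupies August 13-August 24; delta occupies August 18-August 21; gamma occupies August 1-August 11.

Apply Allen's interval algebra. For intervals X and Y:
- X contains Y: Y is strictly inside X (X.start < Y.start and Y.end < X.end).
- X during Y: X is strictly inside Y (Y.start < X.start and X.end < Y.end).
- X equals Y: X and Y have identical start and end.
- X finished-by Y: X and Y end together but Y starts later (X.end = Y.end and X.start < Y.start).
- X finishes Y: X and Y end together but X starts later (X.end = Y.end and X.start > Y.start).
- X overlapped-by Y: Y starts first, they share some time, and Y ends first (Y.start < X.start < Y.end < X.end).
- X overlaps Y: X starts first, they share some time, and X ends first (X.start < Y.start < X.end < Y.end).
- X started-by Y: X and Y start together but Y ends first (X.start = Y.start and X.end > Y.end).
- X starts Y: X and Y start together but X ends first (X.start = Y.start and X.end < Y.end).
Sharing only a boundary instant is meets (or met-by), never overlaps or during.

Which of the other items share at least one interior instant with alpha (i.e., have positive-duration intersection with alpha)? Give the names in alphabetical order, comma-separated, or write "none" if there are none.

delta, eta, kappa, mu

Target alpha = [August 17, August 20].
delta [August 18, August 21] → overlapped-by → yes.
epsilon [August 2, August 12] → before → no.
eta [August 15, August 28] → contains → yes.
gamma [August 1, August 11] → before → no.
iota [August 21, August 24] → after → no.
kappa [August 17, August 22] → started-by → yes.
lambda [August 2, August 8] → before → no.
mu [August 13, August 24] → contains → yes.
Result: delta, eta, kappa, mu.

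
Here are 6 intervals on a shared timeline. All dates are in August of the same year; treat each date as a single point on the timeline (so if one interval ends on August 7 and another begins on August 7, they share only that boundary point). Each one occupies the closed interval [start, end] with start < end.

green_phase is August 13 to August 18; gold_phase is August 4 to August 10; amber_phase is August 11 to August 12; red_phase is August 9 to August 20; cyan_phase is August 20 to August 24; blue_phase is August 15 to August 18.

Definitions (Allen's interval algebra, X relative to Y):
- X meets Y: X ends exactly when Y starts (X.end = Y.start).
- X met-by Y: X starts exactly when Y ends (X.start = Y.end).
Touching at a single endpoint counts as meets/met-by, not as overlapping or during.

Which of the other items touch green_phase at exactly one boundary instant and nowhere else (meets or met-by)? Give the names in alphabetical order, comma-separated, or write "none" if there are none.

Target green_phase = [August 13, August 18].
amber_phase [August 11, August 12] → before → no.
blue_phase [August 15, August 18] → finishes → no.
cyan_phase [August 20, August 24] → after → no.
gold_phase [August 4, August 10] → before → no.
red_phase [August 9, August 20] → contains → no.
Result: none.

none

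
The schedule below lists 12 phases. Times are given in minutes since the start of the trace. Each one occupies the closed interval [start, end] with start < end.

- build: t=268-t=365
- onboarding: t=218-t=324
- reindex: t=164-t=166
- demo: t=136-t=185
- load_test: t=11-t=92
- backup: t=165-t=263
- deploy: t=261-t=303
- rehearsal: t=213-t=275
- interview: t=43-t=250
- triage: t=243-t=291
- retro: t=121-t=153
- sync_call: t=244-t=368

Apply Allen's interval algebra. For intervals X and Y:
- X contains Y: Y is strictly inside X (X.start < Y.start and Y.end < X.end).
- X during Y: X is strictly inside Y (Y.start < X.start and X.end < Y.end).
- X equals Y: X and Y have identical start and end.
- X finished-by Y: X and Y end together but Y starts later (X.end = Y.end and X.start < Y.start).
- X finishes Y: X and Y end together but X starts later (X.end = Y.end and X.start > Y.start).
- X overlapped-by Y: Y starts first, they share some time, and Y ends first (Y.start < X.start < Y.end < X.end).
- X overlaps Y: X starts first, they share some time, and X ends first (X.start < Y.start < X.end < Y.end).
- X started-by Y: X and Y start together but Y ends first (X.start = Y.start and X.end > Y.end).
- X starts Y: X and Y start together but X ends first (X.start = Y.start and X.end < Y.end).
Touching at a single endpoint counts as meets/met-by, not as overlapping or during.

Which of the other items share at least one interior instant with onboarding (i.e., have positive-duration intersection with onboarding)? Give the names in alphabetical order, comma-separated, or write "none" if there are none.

Target onboarding = [t=218, t=324].
backup [t=165, t=263] → overlaps → yes.
build [t=268, t=365] → overlapped-by → yes.
demo [t=136, t=185] → before → no.
deploy [t=261, t=303] → during → yes.
interview [t=43, t=250] → overlaps → yes.
load_test [t=11, t=92] → before → no.
rehearsal [t=213, t=275] → overlaps → yes.
reindex [t=164, t=166] → before → no.
retro [t=121, t=153] → before → no.
sync_call [t=244, t=368] → overlapped-by → yes.
triage [t=243, t=291] → during → yes.
Result: backup, build, deploy, interview, rehearsal, sync_call, triage.

backup, build, deploy, interview, rehearsal, sync_call, triage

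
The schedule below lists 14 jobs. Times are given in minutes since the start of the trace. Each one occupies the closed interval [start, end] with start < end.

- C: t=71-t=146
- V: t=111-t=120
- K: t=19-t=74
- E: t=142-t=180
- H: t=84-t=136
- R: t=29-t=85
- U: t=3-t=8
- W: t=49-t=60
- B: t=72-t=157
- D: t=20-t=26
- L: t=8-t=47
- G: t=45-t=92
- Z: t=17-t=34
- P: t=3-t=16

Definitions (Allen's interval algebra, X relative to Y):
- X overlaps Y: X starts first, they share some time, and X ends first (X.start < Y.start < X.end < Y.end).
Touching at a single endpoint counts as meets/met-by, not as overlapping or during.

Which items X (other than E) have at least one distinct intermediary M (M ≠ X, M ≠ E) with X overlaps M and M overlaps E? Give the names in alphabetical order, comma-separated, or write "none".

Target E = [t=142, t=180].
Intermediaries M with M overlaps E: B, C.
Via B — items with X overlaps B: C, G, K, R.
Via C — items with X overlaps C: G, K, R.
Union: C, G, K, R.

C, G, K, R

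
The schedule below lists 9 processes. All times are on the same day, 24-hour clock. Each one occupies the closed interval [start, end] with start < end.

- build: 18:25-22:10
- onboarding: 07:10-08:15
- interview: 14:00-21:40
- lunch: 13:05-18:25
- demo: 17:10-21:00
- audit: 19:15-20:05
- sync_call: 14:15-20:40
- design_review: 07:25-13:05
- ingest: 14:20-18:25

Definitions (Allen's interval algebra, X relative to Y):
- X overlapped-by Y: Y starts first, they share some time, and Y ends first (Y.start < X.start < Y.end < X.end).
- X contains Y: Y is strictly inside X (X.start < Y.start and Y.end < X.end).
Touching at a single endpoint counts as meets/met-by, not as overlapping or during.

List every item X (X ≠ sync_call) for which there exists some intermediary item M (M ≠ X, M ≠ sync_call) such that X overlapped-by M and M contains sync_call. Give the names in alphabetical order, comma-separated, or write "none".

Target sync_call = [14:15, 20:40].
Intermediaries M with M contains sync_call: interview.
Via interview — items with X overlapped-by interview: build.
Union: build.

build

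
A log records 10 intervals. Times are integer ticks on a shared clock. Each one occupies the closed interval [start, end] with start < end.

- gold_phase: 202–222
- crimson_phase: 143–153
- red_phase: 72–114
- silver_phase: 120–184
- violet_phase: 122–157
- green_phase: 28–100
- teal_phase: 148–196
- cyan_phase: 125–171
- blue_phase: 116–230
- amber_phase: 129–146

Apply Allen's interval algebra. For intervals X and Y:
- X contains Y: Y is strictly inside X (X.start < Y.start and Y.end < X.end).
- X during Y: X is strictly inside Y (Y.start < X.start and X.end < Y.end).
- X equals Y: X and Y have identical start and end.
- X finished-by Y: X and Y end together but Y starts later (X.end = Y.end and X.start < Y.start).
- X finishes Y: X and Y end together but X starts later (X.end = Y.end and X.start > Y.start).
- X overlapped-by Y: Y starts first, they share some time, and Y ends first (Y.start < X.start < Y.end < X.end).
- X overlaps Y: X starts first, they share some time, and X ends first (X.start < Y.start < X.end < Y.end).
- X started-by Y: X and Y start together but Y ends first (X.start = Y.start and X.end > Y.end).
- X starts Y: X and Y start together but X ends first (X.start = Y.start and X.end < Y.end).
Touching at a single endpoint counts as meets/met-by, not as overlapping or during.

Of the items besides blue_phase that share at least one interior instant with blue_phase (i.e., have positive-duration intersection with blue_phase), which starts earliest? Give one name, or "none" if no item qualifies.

silver_phase

Target blue_phase = [116, 230].
amber_phase [129, 146] → during → candidate.
crimson_phase [143, 153] → during → candidate.
cyan_phase [125, 171] → during → candidate.
gold_phase [202, 222] → during → candidate.
green_phase [28, 100] → before → excluded.
red_phase [72, 114] → before → excluded.
silver_phase [120, 184] → during → candidate.
teal_phase [148, 196] → during → candidate.
violet_phase [122, 157] → during → candidate.
Among candidates, earliest start is 120 → silver_phase.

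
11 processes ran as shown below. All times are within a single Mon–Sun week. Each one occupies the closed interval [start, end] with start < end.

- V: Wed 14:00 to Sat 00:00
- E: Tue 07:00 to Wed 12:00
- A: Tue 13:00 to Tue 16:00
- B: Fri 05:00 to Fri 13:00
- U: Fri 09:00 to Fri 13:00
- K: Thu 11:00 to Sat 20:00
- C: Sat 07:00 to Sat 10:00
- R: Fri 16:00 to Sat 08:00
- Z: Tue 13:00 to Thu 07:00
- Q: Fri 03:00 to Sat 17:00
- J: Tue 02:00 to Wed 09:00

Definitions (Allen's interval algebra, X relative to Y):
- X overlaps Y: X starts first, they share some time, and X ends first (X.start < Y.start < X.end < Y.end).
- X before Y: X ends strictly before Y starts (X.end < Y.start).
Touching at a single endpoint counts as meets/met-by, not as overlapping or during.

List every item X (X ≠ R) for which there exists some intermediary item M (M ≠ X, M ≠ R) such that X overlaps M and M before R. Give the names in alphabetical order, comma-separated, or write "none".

Target R = [Fri 16:00, Sat 08:00].
Intermediaries M with M before R: A, B, E, J, U, Z.
Via A — items with X overlaps A: none.
Via B — items with X overlaps B: none.
Via E — items with X overlaps E: J.
Via J — items with X overlaps J: none.
Via U — items with X overlaps U: none.
Via Z — items with X overlaps Z: E, J.
Union: E, J.

E, J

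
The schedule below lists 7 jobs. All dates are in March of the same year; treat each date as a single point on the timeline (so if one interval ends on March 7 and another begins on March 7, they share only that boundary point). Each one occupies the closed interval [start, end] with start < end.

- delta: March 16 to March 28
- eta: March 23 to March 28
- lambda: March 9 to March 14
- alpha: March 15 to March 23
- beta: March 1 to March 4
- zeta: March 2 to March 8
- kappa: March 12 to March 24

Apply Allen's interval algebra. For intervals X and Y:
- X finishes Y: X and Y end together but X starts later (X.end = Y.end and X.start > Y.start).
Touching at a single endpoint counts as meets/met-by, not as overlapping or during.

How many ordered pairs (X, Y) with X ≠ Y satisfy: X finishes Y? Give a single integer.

1

Checking all 42 ordered pairs for relation 'finishes'; matching pairs in alphabetical order:
(eta, delta): eta finishes delta ✓
Count: 1.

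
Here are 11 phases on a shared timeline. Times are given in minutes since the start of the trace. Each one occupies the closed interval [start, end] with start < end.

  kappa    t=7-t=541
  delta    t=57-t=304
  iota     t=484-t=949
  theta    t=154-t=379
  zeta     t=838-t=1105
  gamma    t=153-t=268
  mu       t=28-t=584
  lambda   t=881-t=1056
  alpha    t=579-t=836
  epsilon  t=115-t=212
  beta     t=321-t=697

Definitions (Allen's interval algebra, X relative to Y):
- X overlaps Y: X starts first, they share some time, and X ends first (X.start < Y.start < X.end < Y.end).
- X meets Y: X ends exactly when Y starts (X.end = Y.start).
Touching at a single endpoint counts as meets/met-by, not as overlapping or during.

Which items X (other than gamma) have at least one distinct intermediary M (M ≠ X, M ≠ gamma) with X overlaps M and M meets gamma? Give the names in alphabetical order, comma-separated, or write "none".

none

Target gamma = [t=153, t=268].
Intermediaries M with M meets gamma: none.
Union: none.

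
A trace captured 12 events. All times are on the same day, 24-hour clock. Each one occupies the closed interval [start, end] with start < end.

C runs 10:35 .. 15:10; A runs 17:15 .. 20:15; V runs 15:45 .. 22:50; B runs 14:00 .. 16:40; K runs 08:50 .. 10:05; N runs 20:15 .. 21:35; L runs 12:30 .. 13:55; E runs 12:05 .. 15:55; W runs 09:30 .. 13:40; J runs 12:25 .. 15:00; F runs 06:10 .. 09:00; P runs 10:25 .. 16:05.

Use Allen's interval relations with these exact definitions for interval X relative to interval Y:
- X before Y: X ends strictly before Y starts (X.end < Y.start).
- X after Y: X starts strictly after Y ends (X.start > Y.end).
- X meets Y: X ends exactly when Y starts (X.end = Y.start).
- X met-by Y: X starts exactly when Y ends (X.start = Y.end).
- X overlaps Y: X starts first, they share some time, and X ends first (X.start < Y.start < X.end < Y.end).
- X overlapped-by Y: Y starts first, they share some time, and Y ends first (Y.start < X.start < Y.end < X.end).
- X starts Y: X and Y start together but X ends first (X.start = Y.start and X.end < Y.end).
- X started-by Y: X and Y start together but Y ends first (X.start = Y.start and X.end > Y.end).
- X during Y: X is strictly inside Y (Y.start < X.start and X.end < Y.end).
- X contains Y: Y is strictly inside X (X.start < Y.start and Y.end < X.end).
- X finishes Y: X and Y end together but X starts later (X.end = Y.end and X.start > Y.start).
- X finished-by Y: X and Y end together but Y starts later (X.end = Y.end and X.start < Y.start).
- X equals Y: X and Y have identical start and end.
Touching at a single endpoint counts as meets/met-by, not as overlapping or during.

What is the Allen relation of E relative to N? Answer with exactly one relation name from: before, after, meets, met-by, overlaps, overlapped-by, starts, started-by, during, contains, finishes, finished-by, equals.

E = [12:05, 15:55]; N = [20:15, 21:35].
Compare endpoints: E.start < N.start, E.start < N.end, E.end < N.start, E.end < N.end.
That pattern is 'before'.

before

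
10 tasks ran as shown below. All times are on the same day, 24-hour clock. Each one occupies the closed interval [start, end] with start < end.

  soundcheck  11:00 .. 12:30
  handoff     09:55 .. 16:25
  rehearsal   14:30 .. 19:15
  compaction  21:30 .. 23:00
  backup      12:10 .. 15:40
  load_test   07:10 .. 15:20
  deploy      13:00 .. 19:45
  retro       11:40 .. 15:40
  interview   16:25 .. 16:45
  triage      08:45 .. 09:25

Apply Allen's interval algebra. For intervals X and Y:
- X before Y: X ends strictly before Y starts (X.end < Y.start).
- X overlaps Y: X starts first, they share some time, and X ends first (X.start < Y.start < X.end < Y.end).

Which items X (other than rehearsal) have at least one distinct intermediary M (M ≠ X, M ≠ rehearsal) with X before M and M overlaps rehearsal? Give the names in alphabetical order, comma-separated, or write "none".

triage

Target rehearsal = [14:30, 19:15].
Intermediaries M with M overlaps rehearsal: backup, handoff, load_test, retro.
Via backup — items with X before backup: triage.
Via handoff — items with X before handoff: triage.
Via load_test — items with X before load_test: none.
Via retro — items with X before retro: triage.
Union: triage.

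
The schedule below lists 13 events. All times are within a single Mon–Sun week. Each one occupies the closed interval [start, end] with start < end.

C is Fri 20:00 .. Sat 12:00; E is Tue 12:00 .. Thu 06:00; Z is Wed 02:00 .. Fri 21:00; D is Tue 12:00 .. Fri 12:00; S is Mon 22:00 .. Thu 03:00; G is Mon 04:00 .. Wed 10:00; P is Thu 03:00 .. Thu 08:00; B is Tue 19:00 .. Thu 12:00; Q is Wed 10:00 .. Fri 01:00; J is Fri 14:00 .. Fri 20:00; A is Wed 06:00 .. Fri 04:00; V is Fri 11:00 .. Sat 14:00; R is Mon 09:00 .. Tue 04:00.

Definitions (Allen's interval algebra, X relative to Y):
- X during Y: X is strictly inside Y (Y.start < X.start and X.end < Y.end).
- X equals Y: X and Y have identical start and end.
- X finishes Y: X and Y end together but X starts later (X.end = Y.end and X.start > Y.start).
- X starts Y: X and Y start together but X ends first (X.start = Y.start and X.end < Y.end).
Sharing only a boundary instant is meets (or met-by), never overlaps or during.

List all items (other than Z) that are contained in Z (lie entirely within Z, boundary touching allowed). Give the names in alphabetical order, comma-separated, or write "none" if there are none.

Target Z = [Wed 02:00, Fri 21:00].
A [Wed 06:00, Fri 04:00] → during → yes.
B [Tue 19:00, Thu 12:00] → overlaps → no.
C [Fri 20:00, Sat 12:00] → overlapped-by → no.
D [Tue 12:00, Fri 12:00] → overlaps → no.
E [Tue 12:00, Thu 06:00] → overlaps → no.
G [Mon 04:00, Wed 10:00] → overlaps → no.
J [Fri 14:00, Fri 20:00] → during → yes.
P [Thu 03:00, Thu 08:00] → during → yes.
Q [Wed 10:00, Fri 01:00] → during → yes.
R [Mon 09:00, Tue 04:00] → before → no.
S [Mon 22:00, Thu 03:00] → overlaps → no.
V [Fri 11:00, Sat 14:00] → overlapped-by → no.
Result: A, J, P, Q.

A, J, P, Q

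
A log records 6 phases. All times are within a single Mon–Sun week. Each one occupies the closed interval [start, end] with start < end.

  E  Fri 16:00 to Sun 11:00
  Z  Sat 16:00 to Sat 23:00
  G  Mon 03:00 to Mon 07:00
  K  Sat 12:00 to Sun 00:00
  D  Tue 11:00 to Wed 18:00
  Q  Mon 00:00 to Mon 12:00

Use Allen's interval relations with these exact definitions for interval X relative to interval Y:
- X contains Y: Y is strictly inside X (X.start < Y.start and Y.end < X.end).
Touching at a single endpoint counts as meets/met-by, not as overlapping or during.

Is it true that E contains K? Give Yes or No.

E = [Fri 16:00, Sun 11:00], K = [Sat 12:00, Sun 00:00].
Actual relation of E to K: contains.
Asked whether 'contains' holds → Yes.

Yes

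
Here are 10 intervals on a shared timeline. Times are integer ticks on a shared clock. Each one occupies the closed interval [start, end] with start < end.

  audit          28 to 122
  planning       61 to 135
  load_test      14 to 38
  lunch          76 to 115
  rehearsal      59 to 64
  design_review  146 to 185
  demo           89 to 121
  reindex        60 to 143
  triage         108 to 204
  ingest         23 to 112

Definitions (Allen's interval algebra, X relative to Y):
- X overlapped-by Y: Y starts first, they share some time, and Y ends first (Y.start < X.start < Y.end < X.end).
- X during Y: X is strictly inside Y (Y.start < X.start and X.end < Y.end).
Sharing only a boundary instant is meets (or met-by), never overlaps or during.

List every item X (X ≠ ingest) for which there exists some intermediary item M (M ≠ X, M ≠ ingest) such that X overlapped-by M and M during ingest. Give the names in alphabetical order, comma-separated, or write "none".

Target ingest = [23, 112].
Intermediaries M with M during ingest: rehearsal.
Via rehearsal — items with X overlapped-by rehearsal: planning, reindex.
Union: planning, reindex.

planning, reindex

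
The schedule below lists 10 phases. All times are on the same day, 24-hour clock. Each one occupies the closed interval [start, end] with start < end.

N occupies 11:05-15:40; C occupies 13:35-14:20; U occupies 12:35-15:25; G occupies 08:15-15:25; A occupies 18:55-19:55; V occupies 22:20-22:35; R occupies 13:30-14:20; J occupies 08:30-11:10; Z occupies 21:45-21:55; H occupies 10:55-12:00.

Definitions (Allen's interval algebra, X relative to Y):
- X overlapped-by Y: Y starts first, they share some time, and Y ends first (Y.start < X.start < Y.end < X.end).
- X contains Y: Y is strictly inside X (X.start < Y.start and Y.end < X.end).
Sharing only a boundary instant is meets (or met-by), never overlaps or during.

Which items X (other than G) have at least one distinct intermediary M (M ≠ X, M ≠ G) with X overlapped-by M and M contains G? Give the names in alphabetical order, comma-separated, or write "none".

Target G = [08:15, 15:25].
Intermediaries M with M contains G: none.
Union: none.

none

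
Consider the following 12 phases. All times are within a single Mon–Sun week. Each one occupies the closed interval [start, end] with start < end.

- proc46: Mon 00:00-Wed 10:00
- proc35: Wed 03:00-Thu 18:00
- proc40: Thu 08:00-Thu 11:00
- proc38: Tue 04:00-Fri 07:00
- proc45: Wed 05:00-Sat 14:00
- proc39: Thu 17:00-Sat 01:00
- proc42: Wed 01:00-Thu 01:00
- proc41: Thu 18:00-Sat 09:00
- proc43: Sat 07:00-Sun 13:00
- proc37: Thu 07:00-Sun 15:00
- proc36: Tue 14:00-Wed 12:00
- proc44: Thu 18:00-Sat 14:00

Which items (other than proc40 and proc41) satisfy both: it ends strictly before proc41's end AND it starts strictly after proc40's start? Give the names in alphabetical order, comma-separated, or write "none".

proc39

Conditions: its end is strictly before proc41's end (X.end < Sat 09:00) AND its start is strictly after proc40's start (X.start > Thu 08:00).
proc35: end Thu 18:00 < Sat 09:00? ✓; start Wed 03:00 > Thu 08:00? ✗ → no.
proc36: end Wed 12:00 < Sat 09:00? ✓; start Tue 14:00 > Thu 08:00? ✗ → no.
proc37: end Sun 15:00 < Sat 09:00? ✗; start Thu 07:00 > Thu 08:00? ✗ → no.
proc38: end Fri 07:00 < Sat 09:00? ✓; start Tue 04:00 > Thu 08:00? ✗ → no.
proc39: end Sat 01:00 < Sat 09:00? ✓; start Thu 17:00 > Thu 08:00? ✓ → yes.
proc42: end Thu 01:00 < Sat 09:00? ✓; start Wed 01:00 > Thu 08:00? ✗ → no.
proc43: end Sun 13:00 < Sat 09:00? ✗; start Sat 07:00 > Thu 08:00? ✓ → no.
proc44: end Sat 14:00 < Sat 09:00? ✗; start Thu 18:00 > Thu 08:00? ✓ → no.
proc45: end Sat 14:00 < Sat 09:00? ✗; start Wed 05:00 > Thu 08:00? ✗ → no.
proc46: end Wed 10:00 < Sat 09:00? ✓; start Mon 00:00 > Thu 08:00? ✗ → no.
Result: proc39.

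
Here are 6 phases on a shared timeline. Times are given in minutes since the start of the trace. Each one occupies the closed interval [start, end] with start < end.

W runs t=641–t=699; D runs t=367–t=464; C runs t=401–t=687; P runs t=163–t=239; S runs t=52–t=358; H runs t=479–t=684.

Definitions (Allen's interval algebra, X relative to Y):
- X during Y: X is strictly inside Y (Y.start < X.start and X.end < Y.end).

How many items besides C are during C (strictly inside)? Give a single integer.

Target C = [t=401, t=687].
D [t=367, t=464] → overlaps → no.
H [t=479, t=684] → during → counts.
P [t=163, t=239] → before → no.
S [t=52, t=358] → before → no.
W [t=641, t=699] → overlapped-by → no.
Total: 1.

1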